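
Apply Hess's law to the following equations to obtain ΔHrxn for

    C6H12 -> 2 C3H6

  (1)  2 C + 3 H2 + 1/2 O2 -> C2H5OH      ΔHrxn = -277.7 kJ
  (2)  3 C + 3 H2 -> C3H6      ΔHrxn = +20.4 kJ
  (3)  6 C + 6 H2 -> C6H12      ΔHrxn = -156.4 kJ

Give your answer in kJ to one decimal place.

ΔHrxn = 197.2 kJ

(1): not needed (O2 appears nowhere else).
(2) × 2 (scale by 2 for the 2 C3H6): (2)·(+20.4) = +40.8 kJ
(3) reversed (C6H12 must end up as a reactant): +156.4 kJ
ΔHrxn = (2)·(+20.4) + (-1)·(-156.4) = 197.2 kJ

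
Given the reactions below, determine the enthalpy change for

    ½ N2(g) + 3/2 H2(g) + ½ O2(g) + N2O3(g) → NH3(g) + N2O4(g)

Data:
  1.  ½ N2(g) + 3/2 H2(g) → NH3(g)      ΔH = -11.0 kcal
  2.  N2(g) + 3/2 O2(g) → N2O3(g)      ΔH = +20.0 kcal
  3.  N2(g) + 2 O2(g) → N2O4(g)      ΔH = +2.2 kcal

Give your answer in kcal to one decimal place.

ΔH = -28.8 kcal

eq. 1 as written (NH3(g) already on the product side): -11.0 kcal
eq. 2 reversed (reverse to put N2O3(g) on the reactant side): -20.0 kcal
eq. 3 as written (N2O4(g) already on the product side): +2.2 kcal
ΔH = (-11.0) + (-20.0) + (+2.2) = -28.8 kcal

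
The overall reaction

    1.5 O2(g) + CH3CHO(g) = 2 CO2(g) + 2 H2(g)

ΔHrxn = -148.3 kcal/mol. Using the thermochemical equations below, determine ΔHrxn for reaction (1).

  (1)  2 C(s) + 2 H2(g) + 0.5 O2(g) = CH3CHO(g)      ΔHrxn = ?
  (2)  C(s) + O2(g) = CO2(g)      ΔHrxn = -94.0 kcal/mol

(1) reversed (CH3CHO(g) must end up as a reactant): contributes −x
(2) × 2 (×2 to match 2 CO2(g) in the target): (2)·(-94.0) = -188.0 kcal/mol
-148.3 = (-188.0) − x
x = (-148.3 − (-188.0)) / (-1) = -39.7 kcal/mol

ΔHrxn = -39.7 kcal/mol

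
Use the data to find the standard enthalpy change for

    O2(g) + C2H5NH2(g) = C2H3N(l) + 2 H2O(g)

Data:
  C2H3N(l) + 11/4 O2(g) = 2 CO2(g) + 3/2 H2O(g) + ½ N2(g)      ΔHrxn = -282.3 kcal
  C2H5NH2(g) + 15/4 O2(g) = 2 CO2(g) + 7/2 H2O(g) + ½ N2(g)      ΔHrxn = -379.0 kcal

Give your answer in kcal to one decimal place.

equation 1 reversed: +282.3 kcal
equation 2 as written: -379.0 kcal
Since enthalpy is a state function, ΔHrxn = (-1)·(-282.3) + (1)·(-379.0) = -96.7 kcal

ΔHrxn = -96.7 kcal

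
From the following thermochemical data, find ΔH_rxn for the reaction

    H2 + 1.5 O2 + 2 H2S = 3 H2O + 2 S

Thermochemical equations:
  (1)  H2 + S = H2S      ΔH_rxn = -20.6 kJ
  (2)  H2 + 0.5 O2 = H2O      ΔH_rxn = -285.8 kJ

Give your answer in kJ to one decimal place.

ΔH_rxn = -816.2 kJ

(1) reversed and × 2: (-2)·(-20.6) = +41.2 kJ
(2) × 3: (3)·(-285.8) = -857.4 kJ
Combining the equations, ΔH_rxn = (-2)·(-20.6) + (3)·(-285.8) = -816.2 kJ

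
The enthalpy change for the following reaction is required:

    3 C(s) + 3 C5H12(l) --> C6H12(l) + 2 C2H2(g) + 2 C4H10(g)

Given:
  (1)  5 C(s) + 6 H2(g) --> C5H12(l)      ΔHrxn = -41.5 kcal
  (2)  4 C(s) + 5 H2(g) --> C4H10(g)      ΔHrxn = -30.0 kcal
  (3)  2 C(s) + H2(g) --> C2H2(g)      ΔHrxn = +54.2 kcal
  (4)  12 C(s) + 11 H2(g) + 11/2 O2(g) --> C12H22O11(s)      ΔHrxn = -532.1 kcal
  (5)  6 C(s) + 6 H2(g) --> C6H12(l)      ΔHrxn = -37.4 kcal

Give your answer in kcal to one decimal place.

ΔHrxn = 135.5 kcal

(1) reversed and × 3: (-3)·(-41.5) = +124.5 kcal
(2) × 2: (2)·(-30.0) = -60.0 kcal
(3) × 2: (2)·(+54.2) = +108.4 kcal
(4): not needed.
(5) as written: -37.4 kcal
Combining the equations, ΔHrxn = (-3)·(-41.5) + (2)·(-30.0) + (2)·(+54.2) + (1)·(-37.4) = 135.5 kcal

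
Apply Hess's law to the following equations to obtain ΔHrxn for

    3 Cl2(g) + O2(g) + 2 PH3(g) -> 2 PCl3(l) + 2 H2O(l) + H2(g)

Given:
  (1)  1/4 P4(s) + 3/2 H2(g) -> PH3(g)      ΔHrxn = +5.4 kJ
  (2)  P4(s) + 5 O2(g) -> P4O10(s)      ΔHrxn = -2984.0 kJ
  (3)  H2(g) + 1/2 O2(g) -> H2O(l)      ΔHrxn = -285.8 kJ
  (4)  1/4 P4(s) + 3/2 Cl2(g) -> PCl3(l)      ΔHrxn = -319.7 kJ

(1) reversed and × 2 (reverse to put PH3(g) on the reactant side; ×2 to match 2 PH3(g) in the target): (-2)·(+5.4) = -10.8 kJ
(2): not needed (P4O10(s) appears nowhere else).
(3) × 2 (scale by 2 for the 2 H2O(l)): (2)·(-285.8) = -571.6 kJ
(4) × 2 (×2 to match 2 PCl3(l) in the target): (2)·(-319.7) = -639.4 kJ
Since enthalpy is a state function, ΔHrxn = (-10.8) + (-571.6) + (-639.4) = -1221.8 kJ

ΔHrxn = -1221.8 kJ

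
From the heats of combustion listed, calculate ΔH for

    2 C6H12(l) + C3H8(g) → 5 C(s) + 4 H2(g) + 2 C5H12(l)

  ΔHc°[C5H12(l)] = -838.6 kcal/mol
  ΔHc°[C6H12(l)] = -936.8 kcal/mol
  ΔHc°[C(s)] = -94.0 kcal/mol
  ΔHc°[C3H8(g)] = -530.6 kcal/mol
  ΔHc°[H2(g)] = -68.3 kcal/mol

ΔH = 16.2 kcal/mol

Using ΔH = Σ nΔHc°(reactants) − Σ nΔHc°(products):
= [2·(-936.8) + 1·(-530.6)] − [5·(-94.0) + 4·(-68.3) + 2·(-838.6)]
= 16.2 kcal/mol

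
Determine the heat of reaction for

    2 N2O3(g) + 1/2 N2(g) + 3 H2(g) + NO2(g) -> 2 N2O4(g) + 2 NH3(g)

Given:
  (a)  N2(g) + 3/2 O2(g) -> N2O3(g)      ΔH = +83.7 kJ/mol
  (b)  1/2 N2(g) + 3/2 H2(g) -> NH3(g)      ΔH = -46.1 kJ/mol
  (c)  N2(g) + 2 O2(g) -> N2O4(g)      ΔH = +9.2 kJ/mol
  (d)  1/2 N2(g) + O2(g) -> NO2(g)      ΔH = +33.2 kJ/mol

(a) reversed and × 2: (-2)·(+83.7) = -167.4 kJ/mol
(b) × 2: (2)·(-46.1) = -92.2 kJ/mol
(c) × 2: (2)·(+9.2) = +18.4 kJ/mol
(d) reversed: -33.2 kJ/mol
Combining the equations, ΔH = (-167.4) + (-92.2) + (+18.4) + (-33.2) = -274.4 kJ/mol

ΔH = -274.4 kJ/mol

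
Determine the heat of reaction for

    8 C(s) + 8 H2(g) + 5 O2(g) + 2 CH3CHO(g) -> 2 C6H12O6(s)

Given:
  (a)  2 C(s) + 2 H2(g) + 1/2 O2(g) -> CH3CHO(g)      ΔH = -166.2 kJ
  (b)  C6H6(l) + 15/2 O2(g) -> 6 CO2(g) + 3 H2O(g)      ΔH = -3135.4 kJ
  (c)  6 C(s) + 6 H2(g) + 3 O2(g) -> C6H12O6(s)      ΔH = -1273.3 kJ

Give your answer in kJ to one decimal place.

ΔH = -2214.2 kJ

(a) reversed and × 2 (reverse to put CH3CHO(g) on the reactant side; scale by 2 for the 2 CH3CHO(g)): (-2)·(-166.2) = +332.4 kJ
(b): not needed (C6H6(l) appears nowhere else).
(c) × 2 (scale by 2 for the 2 C6H12O6(s)): (2)·(-1273.3) = -2546.6 kJ
Since enthalpy is a state function, ΔH = (+332.4) + (-2546.6) = -2214.2 kJ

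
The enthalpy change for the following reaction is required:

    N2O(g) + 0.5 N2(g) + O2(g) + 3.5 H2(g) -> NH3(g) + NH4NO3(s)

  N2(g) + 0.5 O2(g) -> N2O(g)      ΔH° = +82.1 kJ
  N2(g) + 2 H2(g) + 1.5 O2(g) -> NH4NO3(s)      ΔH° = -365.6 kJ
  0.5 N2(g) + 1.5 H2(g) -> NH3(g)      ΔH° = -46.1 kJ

ΔH° = -493.8 kJ

equation 1 reversed: -82.1 kJ
equation 2 as written: -365.6 kJ
equation 3 as written: -46.1 kJ
By Hess's law, ΔH° = (-1)·(+82.1) + (1)·(-365.6) + (1)·(-46.1) = -493.8 kJ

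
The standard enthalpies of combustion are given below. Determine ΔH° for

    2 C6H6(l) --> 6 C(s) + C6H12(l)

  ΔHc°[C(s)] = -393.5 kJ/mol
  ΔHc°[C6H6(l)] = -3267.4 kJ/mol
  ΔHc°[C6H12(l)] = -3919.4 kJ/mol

ΔH° = -254.4 kJ/mol

Using ΔH = Σ nΔHc°(reactants) − Σ nΔHc°(products):
= [2·(-3267.4)] − [6·(-393.5) + 1·(-3919.4)]
= -254.4 kJ/mol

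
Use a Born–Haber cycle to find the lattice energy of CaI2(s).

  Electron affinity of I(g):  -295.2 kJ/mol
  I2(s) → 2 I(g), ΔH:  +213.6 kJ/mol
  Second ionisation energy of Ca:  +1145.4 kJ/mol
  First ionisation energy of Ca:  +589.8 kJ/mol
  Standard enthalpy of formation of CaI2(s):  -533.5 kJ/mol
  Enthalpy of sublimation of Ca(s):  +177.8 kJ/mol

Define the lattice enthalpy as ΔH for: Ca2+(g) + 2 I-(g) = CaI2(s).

U = -2069.7 kJ/mol

ΔHf° = 1·ΔHsub + 1·(ΣIE) + 1·D(I2) + 2·EA + U
-533.5 = 1·(+177.8) + 1·(+1735.2) + 1·(+213.6) + 2·(-295.2) + U
U = -533.5 − (+1536.2) = -2069.7 kJ/mol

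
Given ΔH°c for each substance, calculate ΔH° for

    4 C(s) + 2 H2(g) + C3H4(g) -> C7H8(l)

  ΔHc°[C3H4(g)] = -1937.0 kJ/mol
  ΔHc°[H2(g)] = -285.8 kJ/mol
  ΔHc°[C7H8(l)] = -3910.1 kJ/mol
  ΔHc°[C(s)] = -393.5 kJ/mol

With combustion enthalpies, reactants minus products:
= [4·(-393.5) + 2·(-285.8) + 1·(-1937.0)] − [1·(-3910.1)]
= -172.5 kJ/mol

ΔH° = -172.5 kJ/mol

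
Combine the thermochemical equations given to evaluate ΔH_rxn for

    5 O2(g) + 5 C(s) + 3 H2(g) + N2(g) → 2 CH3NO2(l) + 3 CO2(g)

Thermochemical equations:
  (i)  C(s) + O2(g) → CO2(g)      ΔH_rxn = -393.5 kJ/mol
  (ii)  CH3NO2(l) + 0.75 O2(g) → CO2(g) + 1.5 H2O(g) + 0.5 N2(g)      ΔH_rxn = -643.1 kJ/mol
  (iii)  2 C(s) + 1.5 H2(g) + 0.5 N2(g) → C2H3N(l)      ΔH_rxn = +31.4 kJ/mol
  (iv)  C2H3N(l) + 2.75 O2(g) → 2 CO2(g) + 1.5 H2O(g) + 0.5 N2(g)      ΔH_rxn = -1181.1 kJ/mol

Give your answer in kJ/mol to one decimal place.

(i) as written: -393.5 kJ/mol
(ii) reversed and × 2 (reverse to put CH3NO2(l) on the product side; ×2 to match 2 CH3NO2(l) in the target): (-2)·(-643.1) = +1286.2 kJ/mol
(iii) × 2 (×2 to match 3 H2(g) in the target): (2)·(+31.4) = +62.8 kJ/mol
(iv) × 2: (2)·(-1181.1) = -2362.2 kJ/mol
Combining the equations, ΔH_rxn = (-393.5) + (+1286.2) + (+62.8) + (-2362.2) = -1406.7 kJ/mol

ΔH_rxn = -1406.7 kJ/mol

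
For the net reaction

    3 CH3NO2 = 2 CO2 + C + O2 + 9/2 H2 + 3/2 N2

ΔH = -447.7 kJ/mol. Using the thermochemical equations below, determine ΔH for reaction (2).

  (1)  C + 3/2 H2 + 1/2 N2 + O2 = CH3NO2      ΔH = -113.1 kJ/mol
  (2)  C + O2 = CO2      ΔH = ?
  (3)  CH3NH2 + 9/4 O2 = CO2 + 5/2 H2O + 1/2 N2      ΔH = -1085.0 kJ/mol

ΔH = -393.5 kJ/mol

(1) reversed and × 3 (reverse to put CH3NO2 on the reactant side; ×3 to match 3 CH3NO2 in the target): (-3)·(-113.1) = +339.3 kJ/mol
(2) × 2: contributes 2·x
(3): not needed (CH3NH2 appears nowhere else).
-447.7 = (+339.3) + 2·x
x = (-447.7 − (+339.3)) / (2) = -393.5 kJ/mol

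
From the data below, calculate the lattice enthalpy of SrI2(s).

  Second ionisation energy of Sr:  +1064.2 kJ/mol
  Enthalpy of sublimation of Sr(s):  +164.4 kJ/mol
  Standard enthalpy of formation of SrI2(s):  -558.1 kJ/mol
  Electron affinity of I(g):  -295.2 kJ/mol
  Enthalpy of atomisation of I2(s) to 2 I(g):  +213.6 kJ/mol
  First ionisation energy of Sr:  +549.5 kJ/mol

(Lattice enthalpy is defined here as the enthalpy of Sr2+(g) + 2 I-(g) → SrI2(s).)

U = -1959.4 kJ/mol

ΔHf° = 1·ΔHsub + 1·(ΣIE) + 1·D(I2) + 2·EA + U
-558.1 = 1·(+164.4) + 1·(+1613.7) + 1·(+213.6) + 2·(-295.2) + U
U = -558.1 − (+1401.3) = -1959.4 kJ/mol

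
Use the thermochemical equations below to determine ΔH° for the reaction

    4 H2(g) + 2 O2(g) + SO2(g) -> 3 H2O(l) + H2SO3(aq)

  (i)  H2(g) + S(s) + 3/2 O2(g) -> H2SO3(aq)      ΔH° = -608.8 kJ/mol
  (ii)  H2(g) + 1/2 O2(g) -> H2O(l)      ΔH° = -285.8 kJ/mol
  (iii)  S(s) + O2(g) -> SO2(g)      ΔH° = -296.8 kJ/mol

(i) as written (H2SO3(aq) already on the product side): -608.8 kJ/mol
(ii) × 3 (×3 to match 3 H2O(l) in the target): (3)·(-285.8) = -857.4 kJ/mol
(iii) reversed (SO2(g) must end up as a reactant): +296.8 kJ/mol
Summing the manipulated equations, ΔH° = (-608.8) + (-857.4) + (+296.8) = -1169.4 kJ/mol

ΔH° = -1169.4 kJ/mol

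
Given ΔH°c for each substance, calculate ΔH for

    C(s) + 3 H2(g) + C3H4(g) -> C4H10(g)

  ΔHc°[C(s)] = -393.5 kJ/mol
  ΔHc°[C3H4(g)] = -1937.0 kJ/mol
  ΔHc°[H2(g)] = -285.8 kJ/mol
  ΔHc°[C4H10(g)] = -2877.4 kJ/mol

With combustion enthalpies, reactants minus products:
= [1·(-393.5) + 3·(-285.8) + 1·(-1937.0)] − [1·(-2877.4)]
= -310.5 kJ/mol

ΔH = -310.5 kJ/mol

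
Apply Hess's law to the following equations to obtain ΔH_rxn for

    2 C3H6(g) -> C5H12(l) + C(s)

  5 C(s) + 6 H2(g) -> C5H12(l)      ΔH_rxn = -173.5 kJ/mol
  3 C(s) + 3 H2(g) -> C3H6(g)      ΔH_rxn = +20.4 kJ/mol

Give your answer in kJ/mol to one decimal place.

ΔH_rxn = -214.3 kJ/mol

equation 1 as written: -173.5 kJ/mol
equation 2 reversed and × 2: (-2)·(+20.4) = -40.8 kJ/mol
ΔH_rxn = (-173.5) + (-40.8) = -214.3 kJ/mol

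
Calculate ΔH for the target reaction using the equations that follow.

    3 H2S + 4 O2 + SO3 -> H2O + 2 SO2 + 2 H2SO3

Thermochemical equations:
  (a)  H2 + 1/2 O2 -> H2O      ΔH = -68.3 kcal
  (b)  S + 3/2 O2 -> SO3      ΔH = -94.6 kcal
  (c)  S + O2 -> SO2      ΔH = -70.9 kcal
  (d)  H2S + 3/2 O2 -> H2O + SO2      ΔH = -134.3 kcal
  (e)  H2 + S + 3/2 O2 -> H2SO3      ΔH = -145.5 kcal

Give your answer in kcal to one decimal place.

ΔH = -391.8 kcal

(a) reversed and × 2: (-2)·(-68.3) = +136.6 kcal
(b) reversed (reverse to put SO3 on the reactant side): +94.6 kcal
(c) reversed: +70.9 kcal
(d) × 3 (×3 to match 3 H2S in the target): (3)·(-134.3) = -402.9 kcal
(e) × 2 (scale by 2 for the 2 H2SO3): (2)·(-145.5) = -291.0 kcal
ΔH = (-2)·(-68.3) + (-1)·(-94.6) + (-1)·(-70.9) + (3)·(-134.3) + (2)·(-145.5) = -391.8 kcal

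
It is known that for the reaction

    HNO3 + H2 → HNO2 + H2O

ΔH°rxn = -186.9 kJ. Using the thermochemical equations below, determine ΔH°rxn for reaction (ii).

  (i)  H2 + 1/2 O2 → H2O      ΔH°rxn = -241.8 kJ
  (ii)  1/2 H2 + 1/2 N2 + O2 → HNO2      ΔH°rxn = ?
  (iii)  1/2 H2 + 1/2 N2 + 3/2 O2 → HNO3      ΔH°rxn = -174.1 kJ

ΔH°rxn = -119.2 kJ

(i) as written (H2O already on the product side): -241.8 kJ
(ii) as written (HNO2 already on the product side): contributes x
(iii) reversed (reverse to put HNO3 on the reactant side): +174.1 kJ
-186.9 = (-241.8) + (+174.1) + x
x = (-186.9 − (-67.7)) / (1) = -119.2 kJ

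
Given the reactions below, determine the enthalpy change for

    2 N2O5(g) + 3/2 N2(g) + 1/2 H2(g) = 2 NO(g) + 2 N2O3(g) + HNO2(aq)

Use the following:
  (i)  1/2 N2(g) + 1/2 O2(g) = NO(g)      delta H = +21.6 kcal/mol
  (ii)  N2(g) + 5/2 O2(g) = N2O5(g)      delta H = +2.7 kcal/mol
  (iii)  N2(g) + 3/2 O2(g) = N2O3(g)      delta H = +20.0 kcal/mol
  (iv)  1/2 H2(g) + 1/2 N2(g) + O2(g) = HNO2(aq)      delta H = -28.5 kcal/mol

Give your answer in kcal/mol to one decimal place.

(i) × 2: (2)·(+21.6) = +43.2 kcal/mol
(ii) reversed and × 2: (-2)·(+2.7) = -5.4 kcal/mol
(iii) × 2: (2)·(+20.0) = +40.0 kcal/mol
(iv) as written: -28.5 kcal/mol
Since enthalpy is a state function, delta H = (+43.2) + (-5.4) + (+40.0) + (-28.5) = 49.3 kcal/mol

delta H = 49.3 kcal/mol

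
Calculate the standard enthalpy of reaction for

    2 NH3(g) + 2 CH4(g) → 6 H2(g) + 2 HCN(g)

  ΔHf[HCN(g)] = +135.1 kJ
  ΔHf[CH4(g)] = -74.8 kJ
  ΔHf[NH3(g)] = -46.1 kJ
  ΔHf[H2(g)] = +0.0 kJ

Products: 6·(+0.0) + 2·(+135.1) = +270.2
Reactants: 2·(-46.1) + 2·(-74.8) = -241.8
ΔH°rxn = (+270.2) − (-241.8) = 512.0 kJ

ΔH°rxn = 512.0 kJ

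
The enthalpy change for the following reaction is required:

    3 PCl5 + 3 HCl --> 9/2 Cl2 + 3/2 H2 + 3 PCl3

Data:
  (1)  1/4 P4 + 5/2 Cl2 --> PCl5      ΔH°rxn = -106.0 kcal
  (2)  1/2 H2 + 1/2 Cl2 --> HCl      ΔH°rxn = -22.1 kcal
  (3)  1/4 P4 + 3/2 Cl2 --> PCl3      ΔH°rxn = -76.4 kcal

ΔH°rxn = 155.1 kcal

(1) reversed and × 3 (PCl5 must end up as a reactant; ×3 to match 3 PCl5 in the target): (-3)·(-106.0) = +318.0 kcal
(2) reversed and × 3 (reverse to put HCl on the reactant side; ×3 to match 3 HCl in the target): (-3)·(-22.1) = +66.3 kcal
(3) × 3 (scale by 3 for the 3 PCl3): (3)·(-76.4) = -229.2 kcal
ΔH°rxn = (+318.0) + (+66.3) + (-229.2) = 155.1 kcal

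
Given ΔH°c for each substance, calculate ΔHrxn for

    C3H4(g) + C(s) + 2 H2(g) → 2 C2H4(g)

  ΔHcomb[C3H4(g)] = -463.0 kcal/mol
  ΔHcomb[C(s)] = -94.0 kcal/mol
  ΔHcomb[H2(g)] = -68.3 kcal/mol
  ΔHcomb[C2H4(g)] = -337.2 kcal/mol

ΔHrxn = -19.2 kcal/mol

Using ΔH = Σ nΔHc°(reactants) − Σ nΔHc°(products):
= [1·(-463.0) + 1·(-94.0) + 2·(-68.3)] − [2·(-337.2)]
= -19.2 kcal/mol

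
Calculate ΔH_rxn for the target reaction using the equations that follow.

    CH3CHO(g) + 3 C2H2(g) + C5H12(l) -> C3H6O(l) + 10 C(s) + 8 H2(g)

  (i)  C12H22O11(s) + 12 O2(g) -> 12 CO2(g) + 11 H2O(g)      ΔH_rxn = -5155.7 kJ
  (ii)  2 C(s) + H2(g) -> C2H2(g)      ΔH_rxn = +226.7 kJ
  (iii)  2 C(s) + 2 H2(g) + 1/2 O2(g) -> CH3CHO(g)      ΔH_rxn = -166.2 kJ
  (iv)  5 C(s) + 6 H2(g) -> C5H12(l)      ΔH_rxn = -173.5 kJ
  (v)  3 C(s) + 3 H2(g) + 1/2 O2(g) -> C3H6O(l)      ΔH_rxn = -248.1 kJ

(i): not needed.
(ii) reversed and × 3: (-3)·(+226.7) = -680.1 kJ
(iii) reversed: +166.2 kJ
(iv) reversed: +173.5 kJ
(v) as written: -248.1 kJ
ΔH_rxn = (-3)·(+226.7) + (-1)·(-166.2) + (-1)·(-173.5) + (1)·(-248.1) = -588.5 kJ

ΔH_rxn = -588.5 kJ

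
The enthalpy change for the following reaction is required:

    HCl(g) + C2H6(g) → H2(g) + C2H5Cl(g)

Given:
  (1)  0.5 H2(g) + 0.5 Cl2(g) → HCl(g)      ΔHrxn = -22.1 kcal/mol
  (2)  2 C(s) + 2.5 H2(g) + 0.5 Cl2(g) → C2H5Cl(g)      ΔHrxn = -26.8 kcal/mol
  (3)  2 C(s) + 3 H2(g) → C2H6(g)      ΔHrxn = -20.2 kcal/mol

(1) reversed: +22.1 kcal/mol
(2) as written: -26.8 kcal/mol
(3) reversed: +20.2 kcal/mol
Since enthalpy is a state function, ΔHrxn = (+22.1) + (-26.8) + (+20.2) = 15.5 kcal/mol

ΔHrxn = 15.5 kcal/mol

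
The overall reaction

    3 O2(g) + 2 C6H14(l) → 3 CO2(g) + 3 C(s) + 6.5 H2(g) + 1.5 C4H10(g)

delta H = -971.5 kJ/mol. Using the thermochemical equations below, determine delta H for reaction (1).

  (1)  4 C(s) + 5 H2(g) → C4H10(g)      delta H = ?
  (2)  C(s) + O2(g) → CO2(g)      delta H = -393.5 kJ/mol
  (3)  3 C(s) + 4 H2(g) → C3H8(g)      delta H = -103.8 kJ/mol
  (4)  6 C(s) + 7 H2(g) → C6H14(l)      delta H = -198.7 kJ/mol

(1) × 3/2: contributes 3/2·x
(2) × 3: (3)·(-393.5) = -1180.5 kJ/mol
(3): not needed.
(4) reversed and × 2: (-2)·(-198.7) = +397.4 kJ/mol
-971.5 = (-1180.5) + (+397.4) + 3/2·x
x = (-971.5 − (-783.1)) / (3/2) = -125.6 kJ/mol

delta H = -125.6 kJ/mol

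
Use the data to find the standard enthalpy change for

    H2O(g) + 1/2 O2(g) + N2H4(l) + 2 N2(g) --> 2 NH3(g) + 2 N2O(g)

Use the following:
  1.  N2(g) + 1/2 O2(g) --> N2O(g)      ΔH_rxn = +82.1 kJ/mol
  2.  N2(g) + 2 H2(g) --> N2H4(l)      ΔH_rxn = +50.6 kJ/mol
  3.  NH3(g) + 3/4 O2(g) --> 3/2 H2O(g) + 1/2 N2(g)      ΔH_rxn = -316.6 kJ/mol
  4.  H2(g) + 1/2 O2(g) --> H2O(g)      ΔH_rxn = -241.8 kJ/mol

ΔH_rxn = 263.2 kJ/mol

eq. 1 × 2: (2)·(+82.1) = +164.2 kJ/mol
eq. 2 reversed: -50.6 kJ/mol
eq. 3 reversed and × 2: (-2)·(-316.6) = +633.2 kJ/mol
eq. 4 × 2: (2)·(-241.8) = -483.6 kJ/mol
Combining the equations, ΔH_rxn = (2)·(+82.1) + (-1)·(+50.6) + (-2)·(-316.6) + (2)·(-241.8) = 263.2 kJ/mol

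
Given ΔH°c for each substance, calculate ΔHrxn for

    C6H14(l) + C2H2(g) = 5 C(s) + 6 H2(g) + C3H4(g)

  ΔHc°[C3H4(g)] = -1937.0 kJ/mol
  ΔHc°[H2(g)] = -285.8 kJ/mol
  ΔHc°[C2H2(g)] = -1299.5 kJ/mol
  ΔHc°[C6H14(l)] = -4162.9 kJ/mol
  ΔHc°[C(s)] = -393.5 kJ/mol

Using ΔH = Σ nΔHc°(reactants) − Σ nΔHc°(products):
= [1·(-4162.9) + 1·(-1299.5)] − [5·(-393.5) + 6·(-285.8) + 1·(-1937.0)]
= 156.9 kJ/mol

ΔHrxn = 156.9 kJ/mol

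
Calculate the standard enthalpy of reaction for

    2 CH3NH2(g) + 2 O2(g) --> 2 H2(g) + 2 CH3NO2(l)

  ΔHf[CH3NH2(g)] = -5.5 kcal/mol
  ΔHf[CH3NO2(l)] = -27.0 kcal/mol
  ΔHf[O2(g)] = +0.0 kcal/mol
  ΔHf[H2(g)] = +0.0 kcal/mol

ΔH° = -43.0 kcal/mol

Products: 2·(+0.0) + 2·(-27.0) = -54.0
Reactants: 2·(-5.5) + 2·(+0.0) = -11.0
ΔH° = (-54.0) − (-11.0) = -43.0 kcal/mol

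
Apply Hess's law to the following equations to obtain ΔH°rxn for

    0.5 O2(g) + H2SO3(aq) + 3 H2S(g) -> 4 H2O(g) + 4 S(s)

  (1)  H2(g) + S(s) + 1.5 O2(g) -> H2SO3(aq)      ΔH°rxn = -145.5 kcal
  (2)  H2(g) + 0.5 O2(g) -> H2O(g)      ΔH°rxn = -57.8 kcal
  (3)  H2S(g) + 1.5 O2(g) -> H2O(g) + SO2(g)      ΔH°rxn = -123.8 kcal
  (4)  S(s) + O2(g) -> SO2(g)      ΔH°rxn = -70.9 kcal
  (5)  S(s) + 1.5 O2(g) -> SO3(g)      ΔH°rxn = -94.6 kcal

ΔH°rxn = -71.0 kcal

(1) reversed (reverse to put H2SO3(aq) on the reactant side): +145.5 kcal
(2) as written: -57.8 kcal
(3) × 3 (scale by 3 for the 3 H2S(g)): (3)·(-123.8) = -371.4 kcal
(4) reversed and × 3: (-3)·(-70.9) = +212.7 kcal
(5): not needed (SO3(g) appears nowhere else).
Combining the equations, ΔH°rxn = (-1)·(-145.5) + (1)·(-57.8) + (3)·(-123.8) + (-3)·(-70.9) = -71.0 kcal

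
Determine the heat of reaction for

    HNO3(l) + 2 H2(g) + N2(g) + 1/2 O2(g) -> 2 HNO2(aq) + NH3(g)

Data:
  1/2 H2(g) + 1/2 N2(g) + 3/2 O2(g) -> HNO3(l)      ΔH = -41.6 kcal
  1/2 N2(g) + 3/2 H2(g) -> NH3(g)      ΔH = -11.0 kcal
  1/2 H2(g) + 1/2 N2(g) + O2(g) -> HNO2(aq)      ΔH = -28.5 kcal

equation 1 reversed (reverse to put HNO3(l) on the reactant side): +41.6 kcal
equation 2 as written (NH3(g) already on the product side): -11.0 kcal
equation 3 × 2 (scale by 2 for the 2 HNO2(aq)): (2)·(-28.5) = -57.0 kcal
Summing the manipulated equations, ΔH = (-1)·(-41.6) + (1)·(-11.0) + (2)·(-28.5) = -26.4 kcal

ΔH = -26.4 kcal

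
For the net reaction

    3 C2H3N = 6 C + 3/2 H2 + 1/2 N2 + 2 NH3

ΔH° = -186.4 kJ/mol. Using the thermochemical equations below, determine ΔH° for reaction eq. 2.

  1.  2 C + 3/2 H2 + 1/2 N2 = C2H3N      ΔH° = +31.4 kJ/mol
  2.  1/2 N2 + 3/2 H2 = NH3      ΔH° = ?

eq. 1 reversed and × 3: (-3)·(+31.4) = -94.2 kJ/mol
eq. 2 × 2: contributes 2·x
-186.4 = (-94.2) + 2·x
x = (-186.4 − (-94.2)) / (2) = -46.1 kJ/mol

ΔH° = -46.1 kJ/mol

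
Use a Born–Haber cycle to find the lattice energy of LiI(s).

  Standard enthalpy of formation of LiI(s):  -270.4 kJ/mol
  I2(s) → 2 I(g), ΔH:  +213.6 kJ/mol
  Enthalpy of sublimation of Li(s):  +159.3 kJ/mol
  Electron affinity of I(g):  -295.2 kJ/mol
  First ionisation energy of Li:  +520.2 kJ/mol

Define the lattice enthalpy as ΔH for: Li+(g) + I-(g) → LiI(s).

U = -761.5 kJ/mol

ΔHf° = 1·ΔHsub + 1·(ΣIE) + 1/2·D(I2) + 1·EA + U
-270.4 = 1·(+159.3) + 1·(+520.2) + 1/2·(+213.6) + 1·(-295.2) + U
U = -270.4 − (+491.1) = -761.5 kJ/mol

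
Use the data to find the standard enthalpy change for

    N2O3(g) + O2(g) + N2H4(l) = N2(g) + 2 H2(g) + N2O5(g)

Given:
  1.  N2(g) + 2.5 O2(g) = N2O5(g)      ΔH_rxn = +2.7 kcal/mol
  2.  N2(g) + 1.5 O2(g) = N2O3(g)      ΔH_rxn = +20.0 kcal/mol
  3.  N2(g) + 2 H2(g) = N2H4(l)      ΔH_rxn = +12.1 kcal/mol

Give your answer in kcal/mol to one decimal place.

eq. 1 as written: +2.7 kcal/mol
eq. 2 reversed: -20.0 kcal/mol
eq. 3 reversed: -12.1 kcal/mol
Summing the manipulated equations, ΔH_rxn = (1)·(+2.7) + (-1)·(+20.0) + (-1)·(+12.1) = -29.4 kcal/mol

ΔH_rxn = -29.4 kcal/mol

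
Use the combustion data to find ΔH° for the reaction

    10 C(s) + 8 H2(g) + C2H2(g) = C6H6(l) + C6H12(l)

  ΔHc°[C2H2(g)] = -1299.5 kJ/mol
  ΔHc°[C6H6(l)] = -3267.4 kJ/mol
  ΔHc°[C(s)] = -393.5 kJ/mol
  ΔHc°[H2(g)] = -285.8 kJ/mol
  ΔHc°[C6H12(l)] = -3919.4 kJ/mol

ΔH° = -334.1 kJ/mol

With combustion enthalpies, reactants minus products:
= [10·(-393.5) + 8·(-285.8) + 1·(-1299.5)] − [1·(-3267.4) + 1·(-3919.4)]
= -334.1 kJ/mol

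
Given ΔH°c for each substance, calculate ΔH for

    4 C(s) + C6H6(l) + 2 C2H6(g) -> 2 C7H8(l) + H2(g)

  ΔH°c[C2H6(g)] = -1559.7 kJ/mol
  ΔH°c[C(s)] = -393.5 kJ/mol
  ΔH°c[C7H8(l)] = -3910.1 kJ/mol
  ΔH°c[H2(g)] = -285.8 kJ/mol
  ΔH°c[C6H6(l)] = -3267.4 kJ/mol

ΔH = 145.2 kJ/mol

With combustion enthalpies, reactants minus products:
= [4·(-393.5) + 1·(-3267.4) + 2·(-1559.7)] − [2·(-3910.1) + 1·(-285.8)]
= 145.2 kJ/mol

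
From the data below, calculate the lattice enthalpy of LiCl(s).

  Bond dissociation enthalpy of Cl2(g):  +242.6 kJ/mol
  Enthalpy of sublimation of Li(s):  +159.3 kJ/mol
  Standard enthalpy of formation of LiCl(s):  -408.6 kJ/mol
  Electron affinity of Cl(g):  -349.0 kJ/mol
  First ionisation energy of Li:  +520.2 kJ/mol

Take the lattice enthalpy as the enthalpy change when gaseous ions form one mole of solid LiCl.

ΔHf° = 1·ΔHsub + 1·(ΣIE) + 1/2·D(Cl2) + 1·EA + U
-408.6 = 1·(+159.3) + 1·(+520.2) + 1/2·(+242.6) + 1·(-349.0) + U
U = -408.6 − (+451.8) = -860.4 kJ/mol

U = -860.4 kJ/mol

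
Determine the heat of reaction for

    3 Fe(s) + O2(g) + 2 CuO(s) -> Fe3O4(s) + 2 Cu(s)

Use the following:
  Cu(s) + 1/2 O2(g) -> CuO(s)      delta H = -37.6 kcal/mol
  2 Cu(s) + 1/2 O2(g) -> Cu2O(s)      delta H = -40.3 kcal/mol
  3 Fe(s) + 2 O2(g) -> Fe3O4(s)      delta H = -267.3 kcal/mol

delta H = -192.1 kcal/mol

equation 1 reversed and × 2: (-2)·(-37.6) = +75.2 kcal/mol
equation 2: not needed.
equation 3 as written: -267.3 kcal/mol
By Hess's law, delta H = (+75.2) + (-267.3) = -192.1 kcal/mol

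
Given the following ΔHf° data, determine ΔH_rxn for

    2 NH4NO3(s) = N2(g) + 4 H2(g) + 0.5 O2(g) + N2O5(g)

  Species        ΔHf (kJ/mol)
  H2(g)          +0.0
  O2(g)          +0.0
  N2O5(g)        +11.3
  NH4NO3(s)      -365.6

ΔH°rxn = Σ nΔHf°(products) − Σ nΔHf°(reactants).
Products: 1·(+0.0) + 4·(+0.0) + 1/2·(+0.0) + 1·(+11.3) = +11.3
Reactants: 2·(-365.6) = -731.2
ΔH_rxn = (+11.3) − (-731.2) = 742.5 kJ/mol

ΔH_rxn = 742.5 kJ/mol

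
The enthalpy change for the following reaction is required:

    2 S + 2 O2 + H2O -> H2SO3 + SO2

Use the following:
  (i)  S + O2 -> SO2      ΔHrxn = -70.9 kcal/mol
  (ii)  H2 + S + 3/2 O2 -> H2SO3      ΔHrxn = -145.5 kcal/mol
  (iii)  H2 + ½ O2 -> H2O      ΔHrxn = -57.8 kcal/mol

ΔHrxn = -158.6 kcal/mol

(i) as written: -70.9 kcal/mol
(ii) as written: -145.5 kcal/mol
(iii) reversed: +57.8 kcal/mol
Combining the equations, ΔHrxn = (1)·(-70.9) + (1)·(-145.5) + (-1)·(-57.8) = -158.6 kcal/mol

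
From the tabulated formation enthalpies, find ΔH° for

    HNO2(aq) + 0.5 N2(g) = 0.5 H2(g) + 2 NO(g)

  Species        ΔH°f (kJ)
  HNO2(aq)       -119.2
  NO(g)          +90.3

Products: 1/2·(+0.0) + 2·(+90.3) = +180.6
Reactants: 1·(-119.2) + 1/2·(+0.0) = -119.2
ΔH° = (+180.6) − (-119.2) = 299.8 kJ

ΔH° = 299.8 kJ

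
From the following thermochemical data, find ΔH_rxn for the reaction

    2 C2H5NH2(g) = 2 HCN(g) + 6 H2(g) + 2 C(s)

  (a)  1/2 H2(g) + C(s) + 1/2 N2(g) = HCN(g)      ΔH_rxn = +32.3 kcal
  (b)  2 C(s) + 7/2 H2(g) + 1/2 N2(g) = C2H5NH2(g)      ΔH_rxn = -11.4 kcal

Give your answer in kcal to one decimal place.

ΔH_rxn = 87.4 kcal

(a) × 2: (2)·(+32.3) = +64.6 kcal
(b) reversed and × 2: (-2)·(-11.4) = +22.8 kcal
ΔH_rxn = (+64.6) + (+22.8) = 87.4 kcal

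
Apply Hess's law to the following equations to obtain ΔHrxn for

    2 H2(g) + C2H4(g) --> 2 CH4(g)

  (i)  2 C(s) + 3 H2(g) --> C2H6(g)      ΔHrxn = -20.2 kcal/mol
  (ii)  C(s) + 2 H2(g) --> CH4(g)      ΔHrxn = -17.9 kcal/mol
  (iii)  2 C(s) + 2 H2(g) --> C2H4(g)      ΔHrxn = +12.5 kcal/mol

(i): not needed.
(ii) × 2: (2)·(-17.9) = -35.8 kcal/mol
(iii) reversed: -12.5 kcal/mol
ΔHrxn = (-35.8) + (-12.5) = -48.3 kcal/mol

ΔHrxn = -48.3 kcal/mol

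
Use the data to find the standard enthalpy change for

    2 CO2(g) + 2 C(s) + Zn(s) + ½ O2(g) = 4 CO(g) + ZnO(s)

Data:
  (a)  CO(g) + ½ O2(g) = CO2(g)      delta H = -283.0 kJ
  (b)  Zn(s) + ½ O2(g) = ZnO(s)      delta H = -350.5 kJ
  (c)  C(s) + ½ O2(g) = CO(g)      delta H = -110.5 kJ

delta H = -5.5 kJ

(a) reversed and × 2 (CO2(g) must end up as a reactant; ×2 to match 2 CO2(g) in the target): (-2)·(-283.0) = +566.0 kJ
(b) as written (ZnO(s) already on the product side): -350.5 kJ
(c) × 2 (×2 to match 2 C(s) in the target): (2)·(-110.5) = -221.0 kJ
Summing the manipulated equations, delta H = (-2)·(-283.0) + (1)·(-350.5) + (2)·(-110.5) = -5.5 kJ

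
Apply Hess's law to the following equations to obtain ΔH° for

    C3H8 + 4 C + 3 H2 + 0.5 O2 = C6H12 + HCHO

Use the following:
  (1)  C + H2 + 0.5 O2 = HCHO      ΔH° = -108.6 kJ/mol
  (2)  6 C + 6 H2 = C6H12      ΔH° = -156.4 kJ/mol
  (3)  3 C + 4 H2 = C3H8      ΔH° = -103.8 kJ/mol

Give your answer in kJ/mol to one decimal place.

(1) as written: -108.6 kJ/mol
(2) as written: -156.4 kJ/mol
(3) reversed: +103.8 kJ/mol
By Hess's law, ΔH° = (-108.6) + (-156.4) + (+103.8) = -161.2 kJ/mol

ΔH° = -161.2 kJ/mol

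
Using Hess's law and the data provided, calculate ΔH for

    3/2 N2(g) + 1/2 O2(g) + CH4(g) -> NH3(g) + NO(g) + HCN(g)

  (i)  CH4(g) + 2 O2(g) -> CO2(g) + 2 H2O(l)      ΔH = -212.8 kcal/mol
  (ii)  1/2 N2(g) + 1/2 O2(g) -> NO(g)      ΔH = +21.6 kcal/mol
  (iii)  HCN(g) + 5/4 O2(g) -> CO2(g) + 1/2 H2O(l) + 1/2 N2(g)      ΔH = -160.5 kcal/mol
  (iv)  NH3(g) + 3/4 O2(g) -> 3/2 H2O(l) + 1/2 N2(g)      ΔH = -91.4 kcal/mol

(i) as written: -212.8 kcal/mol
(ii) as written: +21.6 kcal/mol
(iii) reversed: +160.5 kcal/mol
(iv) reversed: +91.4 kcal/mol
ΔH = (1)·(-212.8) + (1)·(+21.6) + (-1)·(-160.5) + (-1)·(-91.4) = 60.7 kcal/mol

ΔH = 60.7 kcal/mol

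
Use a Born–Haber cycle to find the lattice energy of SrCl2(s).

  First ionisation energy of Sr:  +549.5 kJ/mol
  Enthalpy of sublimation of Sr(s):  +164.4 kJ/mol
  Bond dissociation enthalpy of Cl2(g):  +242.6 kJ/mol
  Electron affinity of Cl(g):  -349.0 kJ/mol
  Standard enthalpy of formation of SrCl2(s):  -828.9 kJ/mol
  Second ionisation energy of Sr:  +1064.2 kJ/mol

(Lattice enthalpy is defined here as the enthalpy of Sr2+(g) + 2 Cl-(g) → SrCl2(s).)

U = -2151.6 kJ/mol

ΔHf° = 1·ΔHsub + 1·(ΣIE) + 1·D(Cl2) + 2·EA + U
-828.9 = 1·(+164.4) + 1·(+1613.7) + 1·(+242.6) + 2·(-349.0) + U
U = -828.9 − (+1322.7) = -2151.6 kJ/mol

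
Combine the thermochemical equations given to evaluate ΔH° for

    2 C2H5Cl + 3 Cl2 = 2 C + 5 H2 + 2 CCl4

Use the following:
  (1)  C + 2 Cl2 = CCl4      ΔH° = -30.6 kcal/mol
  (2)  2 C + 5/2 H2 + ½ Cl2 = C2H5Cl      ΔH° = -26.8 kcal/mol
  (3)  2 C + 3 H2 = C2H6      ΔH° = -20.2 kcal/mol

(1) × 2 (×2 to match 2 CCl4 in the target): (2)·(-30.6) = -61.2 kcal/mol
(2) reversed and × 2 (C2H5Cl must end up as a reactant; scale by 2 for the 2 C2H5Cl): (-2)·(-26.8) = +53.6 kcal/mol
(3): not needed (C2H6 appears nowhere else).
ΔH° = (-61.2) + (+53.6) = -7.6 kcal/mol

ΔH° = -7.6 kcal/mol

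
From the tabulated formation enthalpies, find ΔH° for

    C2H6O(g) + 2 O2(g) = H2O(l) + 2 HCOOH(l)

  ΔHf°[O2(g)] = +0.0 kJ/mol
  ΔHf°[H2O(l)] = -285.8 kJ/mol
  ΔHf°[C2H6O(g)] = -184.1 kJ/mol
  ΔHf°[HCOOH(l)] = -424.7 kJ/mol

ΔH° = -951.1 kJ/mol

Products: 1·(-285.8) + 2·(-424.7) = -1135.2
Reactants: 1·(-184.1) + 2·(+0.0) = -184.1
ΔH° = (-1135.2) − (-184.1) = -951.1 kJ/mol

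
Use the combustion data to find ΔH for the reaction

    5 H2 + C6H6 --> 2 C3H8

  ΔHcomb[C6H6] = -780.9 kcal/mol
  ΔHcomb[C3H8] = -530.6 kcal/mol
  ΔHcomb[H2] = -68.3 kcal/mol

With combustion enthalpies, reactants minus products:
= [5·(-68.3) + 1·(-780.9)] − [2·(-530.6)]
= -61.2 kcal/mol

ΔH = -61.2 kcal/mol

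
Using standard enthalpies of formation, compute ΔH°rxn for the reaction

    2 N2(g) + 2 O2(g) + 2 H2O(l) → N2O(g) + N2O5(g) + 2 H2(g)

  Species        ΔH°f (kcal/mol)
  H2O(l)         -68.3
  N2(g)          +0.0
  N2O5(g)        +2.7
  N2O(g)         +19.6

ΔH°rxn = 158.9 kcal/mol

Products: 1·(+19.6) + 1·(+2.7) + 2·(+0.0) = +22.3
Reactants: 2·(+0.0) + 2·(+0.0) + 2·(-68.3) = -136.6
ΔH°rxn = (+22.3) − (-136.6) = 158.9 kcal/mol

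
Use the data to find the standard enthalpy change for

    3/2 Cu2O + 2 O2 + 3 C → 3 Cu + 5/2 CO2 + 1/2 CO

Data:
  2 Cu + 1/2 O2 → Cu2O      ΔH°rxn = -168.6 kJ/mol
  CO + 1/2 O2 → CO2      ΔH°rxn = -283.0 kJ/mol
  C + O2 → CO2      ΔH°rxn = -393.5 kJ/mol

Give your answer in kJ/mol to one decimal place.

ΔH°rxn = -786.1 kJ/mol

equation 1 reversed and × 3/2: (-3/2)·(-168.6) = +252.9 kJ/mol
equation 2 reversed and × 1/2: (-1/2)·(-283.0) = +141.5 kJ/mol
equation 3 × 3: (3)·(-393.5) = -1180.5 kJ/mol
Summing the manipulated equations, ΔH°rxn = (+252.9) + (+141.5) + (-1180.5) = -786.1 kJ/mol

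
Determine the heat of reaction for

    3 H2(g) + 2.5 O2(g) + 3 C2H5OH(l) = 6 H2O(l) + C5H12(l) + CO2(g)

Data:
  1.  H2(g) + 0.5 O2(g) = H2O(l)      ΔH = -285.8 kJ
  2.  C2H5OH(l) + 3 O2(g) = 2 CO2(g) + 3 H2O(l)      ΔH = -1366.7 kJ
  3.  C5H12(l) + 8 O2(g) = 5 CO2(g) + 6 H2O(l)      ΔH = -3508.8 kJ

eq. 1 × 3 (scale by 3 for the 3 H2(g)): (3)·(-285.8) = -857.4 kJ
eq. 2 × 3 (scale by 3 for the 3 C2H5OH(l)): (3)·(-1366.7) = -4100.1 kJ
eq. 3 reversed (reverse to put C5H12(l) on the product side): +3508.8 kJ
By Hess's law, ΔH = (3)·(-285.8) + (3)·(-1366.7) + (-1)·(-3508.8) = -1448.7 kJ

ΔH = -1448.7 kJ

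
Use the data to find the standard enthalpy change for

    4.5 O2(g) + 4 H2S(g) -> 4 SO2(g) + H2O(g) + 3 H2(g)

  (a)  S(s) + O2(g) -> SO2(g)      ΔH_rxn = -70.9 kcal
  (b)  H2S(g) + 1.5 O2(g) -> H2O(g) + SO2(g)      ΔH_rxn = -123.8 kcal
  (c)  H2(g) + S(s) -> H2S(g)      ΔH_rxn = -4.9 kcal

ΔH_rxn = -321.8 kcal

(a) × 3: (3)·(-70.9) = -212.7 kcal
(b) as written (H2O(g) already on the product side): -123.8 kcal
(c) reversed and × 3 (reverse to put H2(g) on the product side; ×3 to match 3 H2(g) in the target): (-3)·(-4.9) = +14.7 kcal
By Hess's law, ΔH_rxn = (3)·(-70.9) + (1)·(-123.8) + (-3)·(-4.9) = -321.8 kcal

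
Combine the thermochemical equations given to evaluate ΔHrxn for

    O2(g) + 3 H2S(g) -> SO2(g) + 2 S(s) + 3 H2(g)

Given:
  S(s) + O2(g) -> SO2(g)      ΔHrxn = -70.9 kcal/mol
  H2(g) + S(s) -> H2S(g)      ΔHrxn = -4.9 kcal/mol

equation 1 as written: -70.9 kcal/mol
equation 2 reversed and × 3: (-3)·(-4.9) = +14.7 kcal/mol
ΔHrxn = (-70.9) + (+14.7) = -56.2 kcal/mol

ΔHrxn = -56.2 kcal/mol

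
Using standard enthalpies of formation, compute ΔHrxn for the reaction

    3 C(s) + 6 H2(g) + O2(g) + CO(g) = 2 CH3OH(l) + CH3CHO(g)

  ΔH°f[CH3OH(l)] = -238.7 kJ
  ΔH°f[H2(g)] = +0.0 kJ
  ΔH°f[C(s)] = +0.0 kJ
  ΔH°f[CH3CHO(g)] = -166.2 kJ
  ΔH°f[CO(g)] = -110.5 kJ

Products: 2·(-238.7) + 1·(-166.2) = -643.6
Reactants: 3·(+0.0) + 6·(+0.0) + 1·(+0.0) + 1·(-110.5) = -110.5
ΔHrxn = (-643.6) − (-110.5) = -533.1 kJ

ΔHrxn = -533.1 kJ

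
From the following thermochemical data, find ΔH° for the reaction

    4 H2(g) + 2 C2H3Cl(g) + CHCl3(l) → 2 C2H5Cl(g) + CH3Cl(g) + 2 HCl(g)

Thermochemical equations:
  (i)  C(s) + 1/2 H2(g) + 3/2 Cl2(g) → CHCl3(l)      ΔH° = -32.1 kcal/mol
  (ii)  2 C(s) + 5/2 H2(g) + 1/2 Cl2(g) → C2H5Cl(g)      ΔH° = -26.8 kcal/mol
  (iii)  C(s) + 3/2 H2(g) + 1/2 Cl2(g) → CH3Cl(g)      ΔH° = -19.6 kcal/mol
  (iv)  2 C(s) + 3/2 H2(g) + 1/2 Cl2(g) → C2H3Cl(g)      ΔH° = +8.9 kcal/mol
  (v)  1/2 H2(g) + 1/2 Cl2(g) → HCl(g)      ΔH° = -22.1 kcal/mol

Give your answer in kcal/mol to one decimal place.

ΔH° = -103.1 kcal/mol

(i) reversed: +32.1 kcal/mol
(ii) × 2: (2)·(-26.8) = -53.6 kcal/mol
(iii) as written: -19.6 kcal/mol
(iv) reversed and × 2: (-2)·(+8.9) = -17.8 kcal/mol
(v) × 2: (2)·(-22.1) = -44.2 kcal/mol
Combining the equations, ΔH° = (-1)·(-32.1) + (2)·(-26.8) + (1)·(-19.6) + (-2)·(+8.9) + (2)·(-22.1) = -103.1 kcal/mol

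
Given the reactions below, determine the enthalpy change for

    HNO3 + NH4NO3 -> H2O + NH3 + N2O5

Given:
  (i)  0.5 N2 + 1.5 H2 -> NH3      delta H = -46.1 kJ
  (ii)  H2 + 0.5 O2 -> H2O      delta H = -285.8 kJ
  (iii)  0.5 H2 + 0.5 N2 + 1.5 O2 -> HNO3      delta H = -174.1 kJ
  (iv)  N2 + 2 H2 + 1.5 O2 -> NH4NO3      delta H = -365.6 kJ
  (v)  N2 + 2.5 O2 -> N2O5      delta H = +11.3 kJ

delta H = 219.1 kJ

(i) as written (NH3 already on the product side): -46.1 kJ
(ii) as written (H2O already on the product side): -285.8 kJ
(iii) reversed (reverse to put HNO3 on the reactant side): +174.1 kJ
(iv) reversed (reverse to put NH4NO3 on the reactant side): +365.6 kJ
(v) as written (N2O5 already on the product side): +11.3 kJ
By Hess's law, delta H = (1)·(-46.1) + (1)·(-285.8) + (-1)·(-174.1) + (-1)·(-365.6) + (1)·(+11.3) = 219.1 kJ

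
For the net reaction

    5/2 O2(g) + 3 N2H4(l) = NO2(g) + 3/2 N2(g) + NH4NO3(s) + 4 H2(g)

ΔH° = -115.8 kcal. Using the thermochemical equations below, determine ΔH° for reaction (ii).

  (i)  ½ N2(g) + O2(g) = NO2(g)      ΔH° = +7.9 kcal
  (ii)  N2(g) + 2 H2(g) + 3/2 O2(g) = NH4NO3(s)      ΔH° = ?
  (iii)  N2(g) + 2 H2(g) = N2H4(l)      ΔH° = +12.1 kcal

ΔH° = -87.4 kcal

(i) as written: +7.9 kcal
(ii) as written: contributes x
(iii) reversed and × 3: (-3)·(+12.1) = -36.3 kcal
-115.8 = (+7.9) + (-36.3) + x
x = (-115.8 − (-28.4)) / (1) = -87.4 kcal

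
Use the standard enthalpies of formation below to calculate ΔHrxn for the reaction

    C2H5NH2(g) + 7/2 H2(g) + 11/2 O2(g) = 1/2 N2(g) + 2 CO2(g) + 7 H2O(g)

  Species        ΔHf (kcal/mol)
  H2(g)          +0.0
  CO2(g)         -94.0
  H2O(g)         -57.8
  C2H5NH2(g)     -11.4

ΔHrxn = -581.2 kcal/mol

ΔH°rxn = Σ nΔHf°(products) − Σ nΔHf°(reactants).
Products: 1/2·(+0.0) + 2·(-94.0) + 7·(-57.8) = -592.6
Reactants: 1·(-11.4) + 7/2·(+0.0) + 11/2·(+0.0) = -11.4
ΔHrxn = (-592.6) − (-11.4) = -581.2 kcal/mol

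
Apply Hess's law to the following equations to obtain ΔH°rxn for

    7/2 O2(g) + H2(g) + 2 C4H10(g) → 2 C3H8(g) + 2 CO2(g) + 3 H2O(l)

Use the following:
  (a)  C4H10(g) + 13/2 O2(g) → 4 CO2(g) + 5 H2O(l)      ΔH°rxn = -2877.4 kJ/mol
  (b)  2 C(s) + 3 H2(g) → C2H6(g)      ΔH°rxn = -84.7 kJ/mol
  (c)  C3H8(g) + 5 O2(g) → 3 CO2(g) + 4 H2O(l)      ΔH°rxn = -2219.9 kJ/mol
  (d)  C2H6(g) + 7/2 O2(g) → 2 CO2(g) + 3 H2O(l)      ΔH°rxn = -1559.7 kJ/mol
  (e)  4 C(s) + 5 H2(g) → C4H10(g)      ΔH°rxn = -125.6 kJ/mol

ΔH°rxn = -1600.8 kJ/mol

(a) as written: -2877.4 kJ/mol
(b) × 2: (2)·(-84.7) = -169.4 kJ/mol
(c) reversed and × 2: (-2)·(-2219.9) = +4439.8 kJ/mol
(d) × 2: (2)·(-1559.7) = -3119.4 kJ/mol
(e) reversed: +125.6 kJ/mol
ΔH°rxn = (-2877.4) + (-169.4) + (+4439.8) + (-3119.4) + (+125.6) = -1600.8 kJ/mol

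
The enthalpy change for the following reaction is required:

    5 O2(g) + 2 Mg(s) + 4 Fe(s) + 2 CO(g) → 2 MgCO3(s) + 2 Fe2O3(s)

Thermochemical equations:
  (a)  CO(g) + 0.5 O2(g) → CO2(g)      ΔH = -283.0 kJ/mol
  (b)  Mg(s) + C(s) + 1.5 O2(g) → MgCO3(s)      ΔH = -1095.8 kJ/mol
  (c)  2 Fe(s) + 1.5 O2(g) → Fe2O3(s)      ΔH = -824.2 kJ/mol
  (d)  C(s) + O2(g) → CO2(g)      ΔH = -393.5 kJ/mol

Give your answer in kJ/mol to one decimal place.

(a) × 2 (×2 to match 2 CO(g) in the target): (2)·(-283.0) = -566.0 kJ/mol
(b) × 2 (scale by 2 for the 2 MgCO3(s)): (2)·(-1095.8) = -2191.6 kJ/mol
(c) × 2 (scale by 2 for the 2 Fe2O3(s)): (2)·(-824.2) = -1648.4 kJ/mol
(d) reversed and × 2: (-2)·(-393.5) = +787.0 kJ/mol
Since enthalpy is a state function, ΔH = (-566.0) + (-2191.6) + (-1648.4) + (+787.0) = -3619.0 kJ/mol

ΔH = -3619.0 kJ/mol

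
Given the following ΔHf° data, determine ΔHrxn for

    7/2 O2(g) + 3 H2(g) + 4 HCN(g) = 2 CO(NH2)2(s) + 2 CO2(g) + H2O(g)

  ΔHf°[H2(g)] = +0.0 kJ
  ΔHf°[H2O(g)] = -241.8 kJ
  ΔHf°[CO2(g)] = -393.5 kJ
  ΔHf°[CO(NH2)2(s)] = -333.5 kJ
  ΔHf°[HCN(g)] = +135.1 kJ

ΔHrxn = -2236.2 kJ

Products: 2·(-333.5) + 2·(-393.5) + 1·(-241.8) = -1695.8
Reactants: 7/2·(+0.0) + 3·(+0.0) + 4·(+135.1) = +540.4
ΔHrxn = (-1695.8) − (+540.4) = -2236.2 kJ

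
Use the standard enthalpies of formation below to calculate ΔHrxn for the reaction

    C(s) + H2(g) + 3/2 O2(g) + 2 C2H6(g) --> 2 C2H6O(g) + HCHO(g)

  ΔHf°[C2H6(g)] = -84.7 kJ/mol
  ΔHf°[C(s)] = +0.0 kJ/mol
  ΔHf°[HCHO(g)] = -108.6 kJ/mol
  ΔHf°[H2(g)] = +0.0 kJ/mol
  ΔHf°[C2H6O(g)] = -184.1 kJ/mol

ΔH°rxn = Σ nΔHf°(products) − Σ nΔHf°(reactants).
Products: 2·(-184.1) + 1·(-108.6) = -476.8
Reactants: 1·(+0.0) + 1·(+0.0) + 3/2·(+0.0) + 2·(-84.7) = -169.4
ΔHrxn = (-476.8) − (-169.4) = -307.4 kJ/mol

ΔHrxn = -307.4 kJ/mol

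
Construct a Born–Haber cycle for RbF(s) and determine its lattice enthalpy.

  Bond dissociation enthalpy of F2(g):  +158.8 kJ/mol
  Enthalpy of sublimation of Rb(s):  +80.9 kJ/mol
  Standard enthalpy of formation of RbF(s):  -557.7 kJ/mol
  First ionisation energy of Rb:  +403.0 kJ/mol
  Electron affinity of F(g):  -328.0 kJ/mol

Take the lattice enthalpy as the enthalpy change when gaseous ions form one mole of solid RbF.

ΔHf° = 1·ΔHsub + 1·(ΣIE) + 1/2·D(F2) + 1·EA + U
-557.7 = 1·(+80.9) + 1·(+403.0) + 1/2·(+158.8) + 1·(-328.0) + U
U = -557.7 − (+235.3) = -793.0 kJ/mol

U = -793.0 kJ/mol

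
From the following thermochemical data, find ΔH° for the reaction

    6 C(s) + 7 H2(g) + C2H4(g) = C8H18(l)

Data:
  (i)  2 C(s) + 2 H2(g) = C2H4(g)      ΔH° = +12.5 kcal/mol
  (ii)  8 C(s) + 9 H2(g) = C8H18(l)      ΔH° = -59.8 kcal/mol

(i) reversed (C2H4(g) must end up as a reactant): -12.5 kcal/mol
(ii) as written (C8H18(l) already on the product side): -59.8 kcal/mol
ΔH° = (-1)·(+12.5) + (1)·(-59.8) = -72.3 kcal/mol

ΔH° = -72.3 kcal/mol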